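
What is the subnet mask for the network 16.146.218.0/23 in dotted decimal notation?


/23 means 23 network bits, 9 host bits
Binary: 11111111111111111111111000000000
Mask: 255.255.254.0


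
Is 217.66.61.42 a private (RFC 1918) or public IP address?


RFC 1918 private ranges:
  10.0.0.0/8 (10.0.0.0 - 10.255.255.255)
  172.16.0.0/12 (172.16.0.0 - 172.31.255.255)
  192.168.0.0/16 (192.168.0.0 - 192.168.255.255)
Public (not in any RFC 1918 range)


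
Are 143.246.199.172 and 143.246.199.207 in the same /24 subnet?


Mask: 255.255.255.0
143.246.199.172 AND mask = 143.246.199.0
143.246.199.207 AND mask = 143.246.199.0
Yes, same subnet (143.246.199.0)


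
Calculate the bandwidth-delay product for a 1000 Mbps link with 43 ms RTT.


BDP = bandwidth * RTT
= 1000 Mbps * 43 ms
= 1000 * 1e6 * 43 / 1000 bits
= 43000000 bits
= 5375000 bytes
= 5249.0234 KB
BDP = 43000000 bits (5375000 bytes)


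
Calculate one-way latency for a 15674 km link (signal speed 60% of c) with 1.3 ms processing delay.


Speed = 0.6 * 3e5 km/s = 180000 km/s
Propagation delay = 15674 / 180000 = 0.0871 s = 87.0778 ms
Processing delay = 1.3 ms
Total one-way latency = 88.3778 ms


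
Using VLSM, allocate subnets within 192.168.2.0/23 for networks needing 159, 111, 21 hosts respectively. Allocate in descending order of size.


159 hosts -> /24 (254 usable): 192.168.2.0/24
111 hosts -> /25 (126 usable): 192.168.3.0/25
21 hosts -> /27 (30 usable): 192.168.3.128/27
Allocation: 192.168.2.0/24 (159 hosts, 254 usable); 192.168.3.0/25 (111 hosts, 126 usable); 192.168.3.128/27 (21 hosts, 30 usable)


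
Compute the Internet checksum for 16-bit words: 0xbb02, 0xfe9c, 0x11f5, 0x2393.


Sum all words (with carry folding):
+ 0xbb02 = 0xbb02
+ 0xfe9c = 0xb99f
+ 0x11f5 = 0xcb94
+ 0x2393 = 0xef27
One's complement: ~0xef27
Checksum = 0x10d8


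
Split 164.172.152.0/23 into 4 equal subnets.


New prefix = 23 + 2 = 25
Each subnet has 128 addresses
  164.172.152.0/25
  164.172.152.128/25
  164.172.153.0/25
  164.172.153.128/25
Subnets: 164.172.152.0/25, 164.172.152.128/25, 164.172.153.0/25, 164.172.153.128/25


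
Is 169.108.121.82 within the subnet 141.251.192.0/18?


Subnet network: 141.251.192.0
Test IP AND mask: 169.108.64.0
No, 169.108.121.82 is not in 141.251.192.0/18


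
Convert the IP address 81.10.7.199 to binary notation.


81 = 01010001
10 = 00001010
7 = 00000111
199 = 11000111
Binary: 01010001.00001010.00000111.11000111


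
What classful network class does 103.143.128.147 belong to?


First octet: 103
Binary: 01100111
0xxxxxxx -> Class A (1-126)
Class A, default mask 255.0.0.0 (/8)


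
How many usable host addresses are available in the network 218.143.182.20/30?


Host bits = 32 - 30 = 2
Total addresses = 2^2 = 4
Usable = total - 2 (network and broadcast)
Usable hosts: 2


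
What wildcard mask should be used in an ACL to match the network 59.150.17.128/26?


Subnet mask: 255.255.255.192
Wildcard = 255.255.255.255 - subnet mask
255 - 255 = 0
255 - 255 = 0
255 - 255 = 0
255 - 192 = 63
Wildcard: 0.0.0.63


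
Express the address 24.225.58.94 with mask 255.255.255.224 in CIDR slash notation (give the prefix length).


Binary: 11111111.11111111.11111111.11100000
Count leading 1s
Prefix: /27


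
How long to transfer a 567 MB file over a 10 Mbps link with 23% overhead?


Effective throughput = 10 * (1 - 23/100) = 7.7 Mbps
File size in Mb = 567 * 8 = 4536 Mb
Time = 4536 / 7.7
Time = 589.0909 seconds


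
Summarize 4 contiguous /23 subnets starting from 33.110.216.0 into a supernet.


Original prefix: /23
Number of subnets: 4 = 2^2
New prefix = 23 - 2 = 21
Supernet: 33.110.216.0/21


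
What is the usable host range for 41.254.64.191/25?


Network: 41.254.64.128
Broadcast: 41.254.64.255
First usable = network + 1
Last usable = broadcast - 1
Range: 41.254.64.129 to 41.254.64.254


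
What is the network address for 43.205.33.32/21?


IP:   00101011.11001101.00100001.00100000
Mask: 11111111.11111111.11111000.00000000
AND operation:
Net:  00101011.11001101.00100000.00000000
Network: 43.205.32.0/21


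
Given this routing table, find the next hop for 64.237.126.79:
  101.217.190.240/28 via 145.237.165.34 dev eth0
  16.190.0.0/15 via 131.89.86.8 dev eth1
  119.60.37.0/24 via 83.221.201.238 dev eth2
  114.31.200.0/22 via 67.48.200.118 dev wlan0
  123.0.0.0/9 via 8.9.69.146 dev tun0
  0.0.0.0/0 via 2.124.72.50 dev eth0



Longest prefix match for 64.237.126.79:
  /28 101.217.190.240: no
  /15 16.190.0.0: no
  /24 119.60.37.0: no
  /22 114.31.200.0: no
  /9 123.0.0.0: no
  /0 0.0.0.0: MATCH
Selected: next-hop 2.124.72.50 via eth0 (matched /0)


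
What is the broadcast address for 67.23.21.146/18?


Network: 67.23.0.0/18
Host bits = 14
Set all host bits to 1:
Broadcast: 67.23.63.255


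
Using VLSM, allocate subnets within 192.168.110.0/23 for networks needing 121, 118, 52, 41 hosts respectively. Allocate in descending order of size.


121 hosts -> /25 (126 usable): 192.168.110.0/25
118 hosts -> /25 (126 usable): 192.168.110.128/25
52 hosts -> /26 (62 usable): 192.168.111.0/26
41 hosts -> /26 (62 usable): 192.168.111.64/26
Allocation: 192.168.110.0/25 (121 hosts, 126 usable); 192.168.110.128/25 (118 hosts, 126 usable); 192.168.111.0/26 (52 hosts, 62 usable); 192.168.111.64/26 (41 hosts, 62 usable)


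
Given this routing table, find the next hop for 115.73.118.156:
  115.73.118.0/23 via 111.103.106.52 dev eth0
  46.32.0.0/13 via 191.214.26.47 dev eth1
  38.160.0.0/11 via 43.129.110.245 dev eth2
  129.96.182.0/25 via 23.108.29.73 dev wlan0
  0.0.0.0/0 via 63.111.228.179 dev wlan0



Longest prefix match for 115.73.118.156:
  /23 115.73.118.0: MATCH
  /13 46.32.0.0: no
  /11 38.160.0.0: no
  /25 129.96.182.0: no
  /0 0.0.0.0: MATCH
Selected: next-hop 111.103.106.52 via eth0 (matched /23)


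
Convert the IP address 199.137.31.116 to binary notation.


199 = 11000111
137 = 10001001
31 = 00011111
116 = 01110100
Binary: 11000111.10001001.00011111.01110100


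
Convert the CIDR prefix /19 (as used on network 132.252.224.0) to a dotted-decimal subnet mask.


/19 means 19 network bits, 13 host bits
Binary: 11111111111111111110000000000000
Mask: 255.255.224.0


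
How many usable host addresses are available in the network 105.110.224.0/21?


Host bits = 32 - 21 = 11
Total addresses = 2^11 = 2048
Usable = total - 2 (network and broadcast)
Usable hosts: 2046


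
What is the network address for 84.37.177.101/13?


IP:   01010100.00100101.10110001.01100101
Mask: 11111111.11111000.00000000.00000000
AND operation:
Net:  01010100.00100000.00000000.00000000
Network: 84.32.0.0/13


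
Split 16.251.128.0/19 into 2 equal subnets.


New prefix = 19 + 1 = 20
Each subnet has 4096 addresses
  16.251.128.0/20
  16.251.144.0/20
Subnets: 16.251.128.0/20, 16.251.144.0/20


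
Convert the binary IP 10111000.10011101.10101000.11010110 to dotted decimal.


10111000 = 184
10011101 = 157
10101000 = 168
11010110 = 214
IP: 184.157.168.214


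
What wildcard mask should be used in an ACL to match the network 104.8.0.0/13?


Subnet mask: 255.248.0.0
Wildcard = 255.255.255.255 - subnet mask
255 - 255 = 0
255 - 248 = 7
255 - 0 = 255
255 - 0 = 255
Wildcard: 0.7.255.255


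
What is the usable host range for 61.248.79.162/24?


Network: 61.248.79.0
Broadcast: 61.248.79.255
First usable = network + 1
Last usable = broadcast - 1
Range: 61.248.79.1 to 61.248.79.254


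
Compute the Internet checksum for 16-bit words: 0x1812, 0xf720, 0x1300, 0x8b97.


Sum all words (with carry folding):
+ 0x1812 = 0x1812
+ 0xf720 = 0x0f33
+ 0x1300 = 0x2233
+ 0x8b97 = 0xadca
One's complement: ~0xadca
Checksum = 0x5235


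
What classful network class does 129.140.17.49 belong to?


First octet: 129
Binary: 10000001
10xxxxxx -> Class B (128-191)
Class B, default mask 255.255.0.0 (/16)


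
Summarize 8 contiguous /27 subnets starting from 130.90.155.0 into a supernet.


Original prefix: /27
Number of subnets: 8 = 2^3
New prefix = 27 - 3 = 24
Supernet: 130.90.155.0/24


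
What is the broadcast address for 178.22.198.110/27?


Network: 178.22.198.96/27
Host bits = 5
Set all host bits to 1:
Broadcast: 178.22.198.127


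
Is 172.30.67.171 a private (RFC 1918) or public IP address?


RFC 1918 private ranges:
  10.0.0.0/8 (10.0.0.0 - 10.255.255.255)
  172.16.0.0/12 (172.16.0.0 - 172.31.255.255)
  192.168.0.0/16 (192.168.0.0 - 192.168.255.255)
Private (in 172.16.0.0/12)


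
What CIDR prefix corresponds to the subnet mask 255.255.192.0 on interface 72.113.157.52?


Binary: 11111111.11111111.11000000.00000000
Count leading 1s
Prefix: /18


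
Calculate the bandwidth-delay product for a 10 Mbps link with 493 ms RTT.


BDP = bandwidth * RTT
= 10 Mbps * 493 ms
= 10 * 1e6 * 493 / 1000 bits
= 4930000 bits
= 616250 bytes
= 601.8066 KB
BDP = 4930000 bits (616250 bytes)


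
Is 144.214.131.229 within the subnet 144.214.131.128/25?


Subnet network: 144.214.131.128
Test IP AND mask: 144.214.131.128
Yes, 144.214.131.229 is in 144.214.131.128/25


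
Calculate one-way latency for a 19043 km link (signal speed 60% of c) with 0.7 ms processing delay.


Speed = 0.6 * 3e5 km/s = 180000 km/s
Propagation delay = 19043 / 180000 = 0.1058 s = 105.7944 ms
Processing delay = 0.7 ms
Total one-way latency = 106.4944 ms


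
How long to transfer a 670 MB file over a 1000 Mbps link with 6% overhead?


Effective throughput = 1000 * (1 - 6/100) = 940 Mbps
File size in Mb = 670 * 8 = 5360 Mb
Time = 5360 / 940
Time = 5.7021 seconds


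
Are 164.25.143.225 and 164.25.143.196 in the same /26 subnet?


Mask: 255.255.255.192
164.25.143.225 AND mask = 164.25.143.192
164.25.143.196 AND mask = 164.25.143.192
Yes, same subnet (164.25.143.192)


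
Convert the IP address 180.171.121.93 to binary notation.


180 = 10110100
171 = 10101011
121 = 01111001
93 = 01011101
Binary: 10110100.10101011.01111001.01011101


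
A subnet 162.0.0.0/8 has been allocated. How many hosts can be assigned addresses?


Host bits = 32 - 8 = 24
Total addresses = 2^24 = 16777216
Usable = total - 2 (network and broadcast)
Usable hosts: 16777214


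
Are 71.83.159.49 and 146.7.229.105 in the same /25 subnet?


Mask: 255.255.255.128
71.83.159.49 AND mask = 71.83.159.0
146.7.229.105 AND mask = 146.7.229.0
No, different subnets (71.83.159.0 vs 146.7.229.0)


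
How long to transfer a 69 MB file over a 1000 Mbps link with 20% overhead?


Effective throughput = 1000 * (1 - 20/100) = 800 Mbps
File size in Mb = 69 * 8 = 552 Mb
Time = 552 / 800
Time = 0.69 seconds


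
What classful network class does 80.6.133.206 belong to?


First octet: 80
Binary: 01010000
0xxxxxxx -> Class A (1-126)
Class A, default mask 255.0.0.0 (/8)


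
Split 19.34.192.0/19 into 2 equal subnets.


New prefix = 19 + 1 = 20
Each subnet has 4096 addresses
  19.34.192.0/20
  19.34.208.0/20
Subnets: 19.34.192.0/20, 19.34.208.0/20


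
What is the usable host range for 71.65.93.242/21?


Network: 71.65.88.0
Broadcast: 71.65.95.255
First usable = network + 1
Last usable = broadcast - 1
Range: 71.65.88.1 to 71.65.95.254


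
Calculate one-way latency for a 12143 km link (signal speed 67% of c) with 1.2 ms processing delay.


Speed = 0.67 * 3e5 km/s = 201000 km/s
Propagation delay = 12143 / 201000 = 0.0604 s = 60.4129 ms
Processing delay = 1.2 ms
Total one-way latency = 61.6129 ms


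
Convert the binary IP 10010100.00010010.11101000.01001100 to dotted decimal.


10010100 = 148
00010010 = 18
11101000 = 232
01001100 = 76
IP: 148.18.232.76


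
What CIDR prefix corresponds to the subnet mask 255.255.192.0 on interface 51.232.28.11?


Binary: 11111111.11111111.11000000.00000000
Count leading 1s
Prefix: /18


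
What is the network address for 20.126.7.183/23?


IP:   00010100.01111110.00000111.10110111
Mask: 11111111.11111111.11111110.00000000
AND operation:
Net:  00010100.01111110.00000110.00000000
Network: 20.126.6.0/23


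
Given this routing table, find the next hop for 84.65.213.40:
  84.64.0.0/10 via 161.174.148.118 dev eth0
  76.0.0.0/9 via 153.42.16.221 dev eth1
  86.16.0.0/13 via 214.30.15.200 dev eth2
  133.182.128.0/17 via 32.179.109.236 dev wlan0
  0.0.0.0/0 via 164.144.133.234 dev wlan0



Longest prefix match for 84.65.213.40:
  /10 84.64.0.0: MATCH
  /9 76.0.0.0: no
  /13 86.16.0.0: no
  /17 133.182.128.0: no
  /0 0.0.0.0: MATCH
Selected: next-hop 161.174.148.118 via eth0 (matched /10)


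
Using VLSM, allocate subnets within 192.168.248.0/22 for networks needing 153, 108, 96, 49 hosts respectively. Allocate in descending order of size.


153 hosts -> /24 (254 usable): 192.168.248.0/24
108 hosts -> /25 (126 usable): 192.168.249.0/25
96 hosts -> /25 (126 usable): 192.168.249.128/25
49 hosts -> /26 (62 usable): 192.168.250.0/26
Allocation: 192.168.248.0/24 (153 hosts, 254 usable); 192.168.249.0/25 (108 hosts, 126 usable); 192.168.249.128/25 (96 hosts, 126 usable); 192.168.250.0/26 (49 hosts, 62 usable)


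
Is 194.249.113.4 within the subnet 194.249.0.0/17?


Subnet network: 194.249.0.0
Test IP AND mask: 194.249.0.0
Yes, 194.249.113.4 is in 194.249.0.0/17


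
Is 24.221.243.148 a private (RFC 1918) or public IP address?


RFC 1918 private ranges:
  10.0.0.0/8 (10.0.0.0 - 10.255.255.255)
  172.16.0.0/12 (172.16.0.0 - 172.31.255.255)
  192.168.0.0/16 (192.168.0.0 - 192.168.255.255)
Public (not in any RFC 1918 range)


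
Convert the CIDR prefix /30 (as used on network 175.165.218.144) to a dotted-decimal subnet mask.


/30 means 30 network bits, 2 host bits
Binary: 11111111111111111111111111111100
Mask: 255.255.255.252


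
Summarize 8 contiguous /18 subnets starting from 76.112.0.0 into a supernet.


Original prefix: /18
Number of subnets: 8 = 2^3
New prefix = 18 - 3 = 15
Supernet: 76.112.0.0/15


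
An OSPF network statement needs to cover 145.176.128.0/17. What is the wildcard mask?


Subnet mask: 255.255.128.0
Wildcard = 255.255.255.255 - subnet mask
255 - 255 = 0
255 - 255 = 0
255 - 128 = 127
255 - 0 = 255
Wildcard: 0.0.127.255


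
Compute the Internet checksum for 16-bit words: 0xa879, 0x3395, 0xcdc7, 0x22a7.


Sum all words (with carry folding):
+ 0xa879 = 0xa879
+ 0x3395 = 0xdc0e
+ 0xcdc7 = 0xa9d6
+ 0x22a7 = 0xcc7d
One's complement: ~0xcc7d
Checksum = 0x3382


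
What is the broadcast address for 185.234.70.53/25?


Network: 185.234.70.0/25
Host bits = 7
Set all host bits to 1:
Broadcast: 185.234.70.127


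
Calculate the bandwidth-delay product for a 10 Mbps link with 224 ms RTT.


BDP = bandwidth * RTT
= 10 Mbps * 224 ms
= 10 * 1e6 * 224 / 1000 bits
= 2240000 bits
= 280000 bytes
= 273.4375 KB
BDP = 2240000 bits (280000 bytes)


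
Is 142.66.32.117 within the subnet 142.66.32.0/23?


Subnet network: 142.66.32.0
Test IP AND mask: 142.66.32.0
Yes, 142.66.32.117 is in 142.66.32.0/23


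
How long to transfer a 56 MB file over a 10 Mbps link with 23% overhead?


Effective throughput = 10 * (1 - 23/100) = 7.7 Mbps
File size in Mb = 56 * 8 = 448 Mb
Time = 448 / 7.7
Time = 58.1818 seconds


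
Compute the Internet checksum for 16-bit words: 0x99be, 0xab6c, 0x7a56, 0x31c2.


Sum all words (with carry folding):
+ 0x99be = 0x99be
+ 0xab6c = 0x452b
+ 0x7a56 = 0xbf81
+ 0x31c2 = 0xf143
One's complement: ~0xf143
Checksum = 0x0ebc


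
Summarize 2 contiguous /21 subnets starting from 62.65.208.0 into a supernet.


Original prefix: /21
Number of subnets: 2 = 2^1
New prefix = 21 - 1 = 20
Supernet: 62.65.208.0/20


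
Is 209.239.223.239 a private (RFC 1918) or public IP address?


RFC 1918 private ranges:
  10.0.0.0/8 (10.0.0.0 - 10.255.255.255)
  172.16.0.0/12 (172.16.0.0 - 172.31.255.255)
  192.168.0.0/16 (192.168.0.0 - 192.168.255.255)
Public (not in any RFC 1918 range)


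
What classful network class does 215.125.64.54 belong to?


First octet: 215
Binary: 11010111
110xxxxx -> Class C (192-223)
Class C, default mask 255.255.255.0 (/24)


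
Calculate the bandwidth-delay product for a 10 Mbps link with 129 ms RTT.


BDP = bandwidth * RTT
= 10 Mbps * 129 ms
= 10 * 1e6 * 129 / 1000 bits
= 1290000 bits
= 161250 bytes
= 157.4707 KB
BDP = 1290000 bits (161250 bytes)


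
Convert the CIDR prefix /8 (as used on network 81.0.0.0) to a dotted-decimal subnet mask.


/8 means 8 network bits, 24 host bits
Binary: 11111111000000000000000000000000
Mask: 255.0.0.0


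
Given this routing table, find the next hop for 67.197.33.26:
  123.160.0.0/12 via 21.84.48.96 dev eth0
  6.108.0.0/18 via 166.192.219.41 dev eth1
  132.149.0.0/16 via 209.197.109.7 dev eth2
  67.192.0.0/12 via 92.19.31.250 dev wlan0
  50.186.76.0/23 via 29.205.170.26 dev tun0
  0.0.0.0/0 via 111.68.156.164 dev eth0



Longest prefix match for 67.197.33.26:
  /12 123.160.0.0: no
  /18 6.108.0.0: no
  /16 132.149.0.0: no
  /12 67.192.0.0: MATCH
  /23 50.186.76.0: no
  /0 0.0.0.0: MATCH
Selected: next-hop 92.19.31.250 via wlan0 (matched /12)


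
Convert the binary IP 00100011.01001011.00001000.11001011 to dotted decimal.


00100011 = 35
01001011 = 75
00001000 = 8
11001011 = 203
IP: 35.75.8.203


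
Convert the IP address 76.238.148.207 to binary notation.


76 = 01001100
238 = 11101110
148 = 10010100
207 = 11001111
Binary: 01001100.11101110.10010100.11001111


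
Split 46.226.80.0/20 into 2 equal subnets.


New prefix = 20 + 1 = 21
Each subnet has 2048 addresses
  46.226.80.0/21
  46.226.88.0/21
Subnets: 46.226.80.0/21, 46.226.88.0/21


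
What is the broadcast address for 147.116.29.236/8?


Network: 147.0.0.0/8
Host bits = 24
Set all host bits to 1:
Broadcast: 147.255.255.255


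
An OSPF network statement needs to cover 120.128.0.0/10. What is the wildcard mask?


Subnet mask: 255.192.0.0
Wildcard = 255.255.255.255 - subnet mask
255 - 255 = 0
255 - 192 = 63
255 - 0 = 255
255 - 0 = 255
Wildcard: 0.63.255.255


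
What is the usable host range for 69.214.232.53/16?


Network: 69.214.0.0
Broadcast: 69.214.255.255
First usable = network + 1
Last usable = broadcast - 1
Range: 69.214.0.1 to 69.214.255.254


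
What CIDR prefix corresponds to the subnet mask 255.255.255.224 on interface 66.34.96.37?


Binary: 11111111.11111111.11111111.11100000
Count leading 1s
Prefix: /27


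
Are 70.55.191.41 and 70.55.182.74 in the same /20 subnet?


Mask: 255.255.240.0
70.55.191.41 AND mask = 70.55.176.0
70.55.182.74 AND mask = 70.55.176.0
Yes, same subnet (70.55.176.0)


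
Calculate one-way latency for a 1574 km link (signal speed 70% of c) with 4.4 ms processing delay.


Speed = 0.7 * 3e5 km/s = 210000 km/s
Propagation delay = 1574 / 210000 = 0.0075 s = 7.4952 ms
Processing delay = 4.4 ms
Total one-way latency = 11.8952 ms


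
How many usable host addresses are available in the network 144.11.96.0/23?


Host bits = 32 - 23 = 9
Total addresses = 2^9 = 512
Usable = total - 2 (network and broadcast)
Usable hosts: 510


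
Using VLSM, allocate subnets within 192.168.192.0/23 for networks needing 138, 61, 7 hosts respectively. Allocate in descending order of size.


138 hosts -> /24 (254 usable): 192.168.192.0/24
61 hosts -> /26 (62 usable): 192.168.193.0/26
7 hosts -> /28 (14 usable): 192.168.193.64/28
Allocation: 192.168.192.0/24 (138 hosts, 254 usable); 192.168.193.0/26 (61 hosts, 62 usable); 192.168.193.64/28 (7 hosts, 14 usable)


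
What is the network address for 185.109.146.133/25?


IP:   10111001.01101101.10010010.10000101
Mask: 11111111.11111111.11111111.10000000
AND operation:
Net:  10111001.01101101.10010010.10000000
Network: 185.109.146.128/25


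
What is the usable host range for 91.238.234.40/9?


Network: 91.128.0.0
Broadcast: 91.255.255.255
First usable = network + 1
Last usable = broadcast - 1
Range: 91.128.0.1 to 91.255.255.254


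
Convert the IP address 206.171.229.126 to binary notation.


206 = 11001110
171 = 10101011
229 = 11100101
126 = 01111110
Binary: 11001110.10101011.11100101.01111110


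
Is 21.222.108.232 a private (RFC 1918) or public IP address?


RFC 1918 private ranges:
  10.0.0.0/8 (10.0.0.0 - 10.255.255.255)
  172.16.0.0/12 (172.16.0.0 - 172.31.255.255)
  192.168.0.0/16 (192.168.0.0 - 192.168.255.255)
Public (not in any RFC 1918 range)


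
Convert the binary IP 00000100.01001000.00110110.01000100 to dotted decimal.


00000100 = 4
01001000 = 72
00110110 = 54
01000100 = 68
IP: 4.72.54.68


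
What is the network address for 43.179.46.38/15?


IP:   00101011.10110011.00101110.00100110
Mask: 11111111.11111110.00000000.00000000
AND operation:
Net:  00101011.10110010.00000000.00000000
Network: 43.178.0.0/15


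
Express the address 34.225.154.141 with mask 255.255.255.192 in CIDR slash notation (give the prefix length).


Binary: 11111111.11111111.11111111.11000000
Count leading 1s
Prefix: /26


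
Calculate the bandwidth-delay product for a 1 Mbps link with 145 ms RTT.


BDP = bandwidth * RTT
= 1 Mbps * 145 ms
= 1 * 1e6 * 145 / 1000 bits
= 145000 bits
= 18125 bytes
= 17.7002 KB
BDP = 145000 bits (18125 bytes)


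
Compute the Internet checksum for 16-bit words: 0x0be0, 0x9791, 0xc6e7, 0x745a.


Sum all words (with carry folding):
+ 0x0be0 = 0x0be0
+ 0x9791 = 0xa371
+ 0xc6e7 = 0x6a59
+ 0x745a = 0xdeb3
One's complement: ~0xdeb3
Checksum = 0x214c


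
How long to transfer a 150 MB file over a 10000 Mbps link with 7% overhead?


Effective throughput = 10000 * (1 - 7/100) = 9300 Mbps
File size in Mb = 150 * 8 = 1200 Mb
Time = 1200 / 9300
Time = 0.129 seconds


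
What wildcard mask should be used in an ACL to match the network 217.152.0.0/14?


Subnet mask: 255.252.0.0
Wildcard = 255.255.255.255 - subnet mask
255 - 255 = 0
255 - 252 = 3
255 - 0 = 255
255 - 0 = 255
Wildcard: 0.3.255.255


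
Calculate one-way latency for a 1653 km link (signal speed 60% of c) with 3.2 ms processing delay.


Speed = 0.6 * 3e5 km/s = 180000 km/s
Propagation delay = 1653 / 180000 = 0.0092 s = 9.1833 ms
Processing delay = 3.2 ms
Total one-way latency = 12.3833 ms


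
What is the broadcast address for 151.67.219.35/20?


Network: 151.67.208.0/20
Host bits = 12
Set all host bits to 1:
Broadcast: 151.67.223.255


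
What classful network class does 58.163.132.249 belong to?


First octet: 58
Binary: 00111010
0xxxxxxx -> Class A (1-126)
Class A, default mask 255.0.0.0 (/8)


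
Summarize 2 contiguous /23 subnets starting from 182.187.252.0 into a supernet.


Original prefix: /23
Number of subnets: 2 = 2^1
New prefix = 23 - 1 = 22
Supernet: 182.187.252.0/22


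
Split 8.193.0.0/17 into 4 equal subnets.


New prefix = 17 + 2 = 19
Each subnet has 8192 addresses
  8.193.0.0/19
  8.193.32.0/19
  8.193.64.0/19
  8.193.96.0/19
Subnets: 8.193.0.0/19, 8.193.32.0/19, 8.193.64.0/19, 8.193.96.0/19


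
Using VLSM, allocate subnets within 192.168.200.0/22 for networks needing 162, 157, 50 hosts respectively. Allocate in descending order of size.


162 hosts -> /24 (254 usable): 192.168.200.0/24
157 hosts -> /24 (254 usable): 192.168.201.0/24
50 hosts -> /26 (62 usable): 192.168.202.0/26
Allocation: 192.168.200.0/24 (162 hosts, 254 usable); 192.168.201.0/24 (157 hosts, 254 usable); 192.168.202.0/26 (50 hosts, 62 usable)


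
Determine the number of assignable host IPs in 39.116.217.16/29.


Host bits = 32 - 29 = 3
Total addresses = 2^3 = 8
Usable = total - 2 (network and broadcast)
Usable hosts: 6


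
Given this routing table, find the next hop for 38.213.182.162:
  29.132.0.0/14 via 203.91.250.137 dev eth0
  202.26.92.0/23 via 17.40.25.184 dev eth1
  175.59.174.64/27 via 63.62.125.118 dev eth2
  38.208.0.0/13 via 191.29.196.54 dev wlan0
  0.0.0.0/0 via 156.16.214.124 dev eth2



Longest prefix match for 38.213.182.162:
  /14 29.132.0.0: no
  /23 202.26.92.0: no
  /27 175.59.174.64: no
  /13 38.208.0.0: MATCH
  /0 0.0.0.0: MATCH
Selected: next-hop 191.29.196.54 via wlan0 (matched /13)


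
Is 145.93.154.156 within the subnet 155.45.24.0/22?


Subnet network: 155.45.24.0
Test IP AND mask: 145.93.152.0
No, 145.93.154.156 is not in 155.45.24.0/22


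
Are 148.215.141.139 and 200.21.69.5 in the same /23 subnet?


Mask: 255.255.254.0
148.215.141.139 AND mask = 148.215.140.0
200.21.69.5 AND mask = 200.21.68.0
No, different subnets (148.215.140.0 vs 200.21.68.0)


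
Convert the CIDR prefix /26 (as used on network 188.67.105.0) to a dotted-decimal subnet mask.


/26 means 26 network bits, 6 host bits
Binary: 11111111111111111111111111000000
Mask: 255.255.255.192


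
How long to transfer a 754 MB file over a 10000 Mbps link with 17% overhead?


Effective throughput = 10000 * (1 - 17/100) = 8300 Mbps
File size in Mb = 754 * 8 = 6032 Mb
Time = 6032 / 8300
Time = 0.7267 seconds


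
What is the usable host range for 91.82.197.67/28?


Network: 91.82.197.64
Broadcast: 91.82.197.79
First usable = network + 1
Last usable = broadcast - 1
Range: 91.82.197.65 to 91.82.197.78


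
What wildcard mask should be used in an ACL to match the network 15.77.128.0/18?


Subnet mask: 255.255.192.0
Wildcard = 255.255.255.255 - subnet mask
255 - 255 = 0
255 - 255 = 0
255 - 192 = 63
255 - 0 = 255
Wildcard: 0.0.63.255


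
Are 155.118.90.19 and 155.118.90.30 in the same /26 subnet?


Mask: 255.255.255.192
155.118.90.19 AND mask = 155.118.90.0
155.118.90.30 AND mask = 155.118.90.0
Yes, same subnet (155.118.90.0)


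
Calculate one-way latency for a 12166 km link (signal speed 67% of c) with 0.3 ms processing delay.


Speed = 0.67 * 3e5 km/s = 201000 km/s
Propagation delay = 12166 / 201000 = 0.0605 s = 60.5274 ms
Processing delay = 0.3 ms
Total one-way latency = 60.8274 ms


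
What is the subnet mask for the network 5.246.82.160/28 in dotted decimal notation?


/28 means 28 network bits, 4 host bits
Binary: 11111111111111111111111111110000
Mask: 255.255.255.240


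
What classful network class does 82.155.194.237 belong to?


First octet: 82
Binary: 01010010
0xxxxxxx -> Class A (1-126)
Class A, default mask 255.0.0.0 (/8)


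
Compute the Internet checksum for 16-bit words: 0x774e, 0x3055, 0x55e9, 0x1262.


Sum all words (with carry folding):
+ 0x774e = 0x774e
+ 0x3055 = 0xa7a3
+ 0x55e9 = 0xfd8c
+ 0x1262 = 0x0fef
One's complement: ~0x0fef
Checksum = 0xf010


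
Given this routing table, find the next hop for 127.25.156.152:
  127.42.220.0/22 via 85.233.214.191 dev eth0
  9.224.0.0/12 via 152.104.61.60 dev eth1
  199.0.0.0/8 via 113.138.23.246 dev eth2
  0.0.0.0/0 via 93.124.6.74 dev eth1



Longest prefix match for 127.25.156.152:
  /22 127.42.220.0: no
  /12 9.224.0.0: no
  /8 199.0.0.0: no
  /0 0.0.0.0: MATCH
Selected: next-hop 93.124.6.74 via eth1 (matched /0)


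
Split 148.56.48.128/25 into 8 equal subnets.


New prefix = 25 + 3 = 28
Each subnet has 16 addresses
  148.56.48.128/28
  148.56.48.144/28
  148.56.48.160/28
  148.56.48.176/28
  148.56.48.192/28
  148.56.48.208/28
  148.56.48.224/28
  148.56.48.240/28
Subnets: 148.56.48.128/28, 148.56.48.144/28, 148.56.48.160/28, 148.56.48.176/28, 148.56.48.192/28, 148.56.48.208/28, 148.56.48.224/28, 148.56.48.240/28


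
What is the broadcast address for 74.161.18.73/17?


Network: 74.161.0.0/17
Host bits = 15
Set all host bits to 1:
Broadcast: 74.161.127.255


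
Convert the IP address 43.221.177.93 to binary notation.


43 = 00101011
221 = 11011101
177 = 10110001
93 = 01011101
Binary: 00101011.11011101.10110001.01011101


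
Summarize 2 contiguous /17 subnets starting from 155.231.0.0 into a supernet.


Original prefix: /17
Number of subnets: 2 = 2^1
New prefix = 17 - 1 = 16
Supernet: 155.231.0.0/16


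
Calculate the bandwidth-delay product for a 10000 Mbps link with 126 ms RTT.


BDP = bandwidth * RTT
= 10000 Mbps * 126 ms
= 10000 * 1e6 * 126 / 1000 bits
= 1260000000 bits
= 157500000 bytes
= 153808.5938 KB
BDP = 1260000000 bits (157500000 bytes)


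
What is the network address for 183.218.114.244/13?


IP:   10110111.11011010.01110010.11110100
Mask: 11111111.11111000.00000000.00000000
AND operation:
Net:  10110111.11011000.00000000.00000000
Network: 183.216.0.0/13


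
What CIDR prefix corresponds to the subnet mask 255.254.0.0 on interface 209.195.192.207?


Binary: 11111111.11111110.00000000.00000000
Count leading 1s
Prefix: /15


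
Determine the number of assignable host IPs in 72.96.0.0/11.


Host bits = 32 - 11 = 21
Total addresses = 2^21 = 2097152
Usable = total - 2 (network and broadcast)
Usable hosts: 2097150


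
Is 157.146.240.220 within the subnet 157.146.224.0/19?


Subnet network: 157.146.224.0
Test IP AND mask: 157.146.224.0
Yes, 157.146.240.220 is in 157.146.224.0/19


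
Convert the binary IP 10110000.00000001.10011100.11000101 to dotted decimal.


10110000 = 176
00000001 = 1
10011100 = 156
11000101 = 197
IP: 176.1.156.197


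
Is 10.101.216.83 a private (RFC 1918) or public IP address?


RFC 1918 private ranges:
  10.0.0.0/8 (10.0.0.0 - 10.255.255.255)
  172.16.0.0/12 (172.16.0.0 - 172.31.255.255)
  192.168.0.0/16 (192.168.0.0 - 192.168.255.255)
Private (in 10.0.0.0/8)


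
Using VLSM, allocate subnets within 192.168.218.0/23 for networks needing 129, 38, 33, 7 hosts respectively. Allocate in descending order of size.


129 hosts -> /24 (254 usable): 192.168.218.0/24
38 hosts -> /26 (62 usable): 192.168.219.0/26
33 hosts -> /26 (62 usable): 192.168.219.64/26
7 hosts -> /28 (14 usable): 192.168.219.128/28
Allocation: 192.168.218.0/24 (129 hosts, 254 usable); 192.168.219.0/26 (38 hosts, 62 usable); 192.168.219.64/26 (33 hosts, 62 usable); 192.168.219.128/28 (7 hosts, 14 usable)


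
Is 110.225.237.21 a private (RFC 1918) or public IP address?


RFC 1918 private ranges:
  10.0.0.0/8 (10.0.0.0 - 10.255.255.255)
  172.16.0.0/12 (172.16.0.0 - 172.31.255.255)
  192.168.0.0/16 (192.168.0.0 - 192.168.255.255)
Public (not in any RFC 1918 range)


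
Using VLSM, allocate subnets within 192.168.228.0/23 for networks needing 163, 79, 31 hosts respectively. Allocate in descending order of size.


163 hosts -> /24 (254 usable): 192.168.228.0/24
79 hosts -> /25 (126 usable): 192.168.229.0/25
31 hosts -> /26 (62 usable): 192.168.229.128/26
Allocation: 192.168.228.0/24 (163 hosts, 254 usable); 192.168.229.0/25 (79 hosts, 126 usable); 192.168.229.128/26 (31 hosts, 62 usable)


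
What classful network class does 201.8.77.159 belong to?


First octet: 201
Binary: 11001001
110xxxxx -> Class C (192-223)
Class C, default mask 255.255.255.0 (/24)


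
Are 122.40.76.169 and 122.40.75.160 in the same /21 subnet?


Mask: 255.255.248.0
122.40.76.169 AND mask = 122.40.72.0
122.40.75.160 AND mask = 122.40.72.0
Yes, same subnet (122.40.72.0)


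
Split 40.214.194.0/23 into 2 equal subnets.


New prefix = 23 + 1 = 24
Each subnet has 256 addresses
  40.214.194.0/24
  40.214.195.0/24
Subnets: 40.214.194.0/24, 40.214.195.0/24


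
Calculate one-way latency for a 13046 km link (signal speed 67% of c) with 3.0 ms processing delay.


Speed = 0.67 * 3e5 km/s = 201000 km/s
Propagation delay = 13046 / 201000 = 0.0649 s = 64.9055 ms
Processing delay = 3.0 ms
Total one-way latency = 67.9055 ms


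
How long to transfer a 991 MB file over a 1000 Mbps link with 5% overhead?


Effective throughput = 1000 * (1 - 5/100) = 950 Mbps
File size in Mb = 991 * 8 = 7928 Mb
Time = 7928 / 950
Time = 8.3453 seconds


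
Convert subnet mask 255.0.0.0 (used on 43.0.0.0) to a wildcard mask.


Subnet mask: 255.0.0.0
Wildcard = 255.255.255.255 - subnet mask
255 - 255 = 0
255 - 0 = 255
255 - 0 = 255
255 - 0 = 255
Wildcard: 0.255.255.255


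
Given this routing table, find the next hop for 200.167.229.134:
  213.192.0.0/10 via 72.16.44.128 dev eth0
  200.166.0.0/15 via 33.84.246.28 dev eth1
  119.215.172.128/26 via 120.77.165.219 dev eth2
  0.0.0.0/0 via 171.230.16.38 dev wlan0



Longest prefix match for 200.167.229.134:
  /10 213.192.0.0: no
  /15 200.166.0.0: MATCH
  /26 119.215.172.128: no
  /0 0.0.0.0: MATCH
Selected: next-hop 33.84.246.28 via eth1 (matched /15)


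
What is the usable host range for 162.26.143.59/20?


Network: 162.26.128.0
Broadcast: 162.26.143.255
First usable = network + 1
Last usable = broadcast - 1
Range: 162.26.128.1 to 162.26.143.254


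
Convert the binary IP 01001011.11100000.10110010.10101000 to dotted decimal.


01001011 = 75
11100000 = 224
10110010 = 178
10101000 = 168
IP: 75.224.178.168


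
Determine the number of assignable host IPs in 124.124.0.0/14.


Host bits = 32 - 14 = 18
Total addresses = 2^18 = 262144
Usable = total - 2 (network and broadcast)
Usable hosts: 262142


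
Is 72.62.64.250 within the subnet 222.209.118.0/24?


Subnet network: 222.209.118.0
Test IP AND mask: 72.62.64.0
No, 72.62.64.250 is not in 222.209.118.0/24


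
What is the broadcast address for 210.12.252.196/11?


Network: 210.0.0.0/11
Host bits = 21
Set all host bits to 1:
Broadcast: 210.31.255.255


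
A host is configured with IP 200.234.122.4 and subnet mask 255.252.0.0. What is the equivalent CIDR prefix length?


Binary: 11111111.11111100.00000000.00000000
Count leading 1s
Prefix: /14


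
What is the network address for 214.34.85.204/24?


IP:   11010110.00100010.01010101.11001100
Mask: 11111111.11111111.11111111.00000000
AND operation:
Net:  11010110.00100010.01010101.00000000
Network: 214.34.85.0/24


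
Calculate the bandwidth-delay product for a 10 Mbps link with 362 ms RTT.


BDP = bandwidth * RTT
= 10 Mbps * 362 ms
= 10 * 1e6 * 362 / 1000 bits
= 3620000 bits
= 452500 bytes
= 441.8945 KB
BDP = 3620000 bits (452500 bytes)


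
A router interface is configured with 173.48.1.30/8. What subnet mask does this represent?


/8 means 8 network bits, 24 host bits
Binary: 11111111000000000000000000000000
Mask: 255.0.0.0


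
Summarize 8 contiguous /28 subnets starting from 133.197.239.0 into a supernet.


Original prefix: /28
Number of subnets: 8 = 2^3
New prefix = 28 - 3 = 25
Supernet: 133.197.239.0/25


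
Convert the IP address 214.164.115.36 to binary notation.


214 = 11010110
164 = 10100100
115 = 01110011
36 = 00100100
Binary: 11010110.10100100.01110011.00100100


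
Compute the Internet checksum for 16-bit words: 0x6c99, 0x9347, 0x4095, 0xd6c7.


Sum all words (with carry folding):
+ 0x6c99 = 0x6c99
+ 0x9347 = 0xffe0
+ 0x4095 = 0x4076
+ 0xd6c7 = 0x173e
One's complement: ~0x173e
Checksum = 0xe8c1


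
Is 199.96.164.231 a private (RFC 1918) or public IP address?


RFC 1918 private ranges:
  10.0.0.0/8 (10.0.0.0 - 10.255.255.255)
  172.16.0.0/12 (172.16.0.0 - 172.31.255.255)
  192.168.0.0/16 (192.168.0.0 - 192.168.255.255)
Public (not in any RFC 1918 range)


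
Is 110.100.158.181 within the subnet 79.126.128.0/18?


Subnet network: 79.126.128.0
Test IP AND mask: 110.100.128.0
No, 110.100.158.181 is not in 79.126.128.0/18


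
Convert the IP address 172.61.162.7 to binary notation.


172 = 10101100
61 = 00111101
162 = 10100010
7 = 00000111
Binary: 10101100.00111101.10100010.00000111


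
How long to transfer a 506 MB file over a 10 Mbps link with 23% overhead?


Effective throughput = 10 * (1 - 23/100) = 7.7 Mbps
File size in Mb = 506 * 8 = 4048 Mb
Time = 4048 / 7.7
Time = 525.7143 seconds


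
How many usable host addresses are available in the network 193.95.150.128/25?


Host bits = 32 - 25 = 7
Total addresses = 2^7 = 128
Usable = total - 2 (network and broadcast)
Usable hosts: 126


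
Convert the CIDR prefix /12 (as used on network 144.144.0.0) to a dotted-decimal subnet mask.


/12 means 12 network bits, 20 host bits
Binary: 11111111111100000000000000000000
Mask: 255.240.0.0


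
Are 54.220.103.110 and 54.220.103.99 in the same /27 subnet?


Mask: 255.255.255.224
54.220.103.110 AND mask = 54.220.103.96
54.220.103.99 AND mask = 54.220.103.96
Yes, same subnet (54.220.103.96)


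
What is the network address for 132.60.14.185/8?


IP:   10000100.00111100.00001110.10111001
Mask: 11111111.00000000.00000000.00000000
AND operation:
Net:  10000100.00000000.00000000.00000000
Network: 132.0.0.0/8


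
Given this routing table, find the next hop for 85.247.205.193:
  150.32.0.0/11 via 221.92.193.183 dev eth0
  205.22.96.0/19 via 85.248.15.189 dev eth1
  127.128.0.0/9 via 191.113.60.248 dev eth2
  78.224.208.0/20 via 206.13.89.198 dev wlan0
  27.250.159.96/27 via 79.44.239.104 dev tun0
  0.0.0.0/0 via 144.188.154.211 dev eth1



Longest prefix match for 85.247.205.193:
  /11 150.32.0.0: no
  /19 205.22.96.0: no
  /9 127.128.0.0: no
  /20 78.224.208.0: no
  /27 27.250.159.96: no
  /0 0.0.0.0: MATCH
Selected: next-hop 144.188.154.211 via eth1 (matched /0)


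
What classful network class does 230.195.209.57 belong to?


First octet: 230
Binary: 11100110
1110xxxx -> Class D (224-239)
Class D (multicast), default mask N/A


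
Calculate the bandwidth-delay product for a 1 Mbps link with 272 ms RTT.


BDP = bandwidth * RTT
= 1 Mbps * 272 ms
= 1 * 1e6 * 272 / 1000 bits
= 272000 bits
= 34000 bytes
= 33.2031 KB
BDP = 272000 bits (34000 bytes)


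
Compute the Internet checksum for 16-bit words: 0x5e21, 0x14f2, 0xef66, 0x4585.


Sum all words (with carry folding):
+ 0x5e21 = 0x5e21
+ 0x14f2 = 0x7313
+ 0xef66 = 0x627a
+ 0x4585 = 0xa7ff
One's complement: ~0xa7ff
Checksum = 0x5800


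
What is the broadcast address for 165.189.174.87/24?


Network: 165.189.174.0/24
Host bits = 8
Set all host bits to 1:
Broadcast: 165.189.174.255


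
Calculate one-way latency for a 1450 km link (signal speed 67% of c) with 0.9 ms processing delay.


Speed = 0.67 * 3e5 km/s = 201000 km/s
Propagation delay = 1450 / 201000 = 0.0072 s = 7.2139 ms
Processing delay = 0.9 ms
Total one-way latency = 8.1139 ms


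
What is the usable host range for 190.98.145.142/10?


Network: 190.64.0.0
Broadcast: 190.127.255.255
First usable = network + 1
Last usable = broadcast - 1
Range: 190.64.0.1 to 190.127.255.254


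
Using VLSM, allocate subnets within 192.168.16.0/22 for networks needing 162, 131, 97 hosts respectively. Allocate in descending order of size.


162 hosts -> /24 (254 usable): 192.168.16.0/24
131 hosts -> /24 (254 usable): 192.168.17.0/24
97 hosts -> /25 (126 usable): 192.168.18.0/25
Allocation: 192.168.16.0/24 (162 hosts, 254 usable); 192.168.17.0/24 (131 hosts, 254 usable); 192.168.18.0/25 (97 hosts, 126 usable)


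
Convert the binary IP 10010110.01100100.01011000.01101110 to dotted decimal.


10010110 = 150
01100100 = 100
01011000 = 88
01101110 = 110
IP: 150.100.88.110


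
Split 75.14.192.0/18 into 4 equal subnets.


New prefix = 18 + 2 = 20
Each subnet has 4096 addresses
  75.14.192.0/20
  75.14.208.0/20
  75.14.224.0/20
  75.14.240.0/20
Subnets: 75.14.192.0/20, 75.14.208.0/20, 75.14.224.0/20, 75.14.240.0/20


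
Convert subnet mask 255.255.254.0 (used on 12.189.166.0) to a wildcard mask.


Subnet mask: 255.255.254.0
Wildcard = 255.255.255.255 - subnet mask
255 - 255 = 0
255 - 255 = 0
255 - 254 = 1
255 - 0 = 255
Wildcard: 0.0.1.255


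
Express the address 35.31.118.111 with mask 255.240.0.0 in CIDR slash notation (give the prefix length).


Binary: 11111111.11110000.00000000.00000000
Count leading 1s
Prefix: /12


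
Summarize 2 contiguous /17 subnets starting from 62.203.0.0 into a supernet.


Original prefix: /17
Number of subnets: 2 = 2^1
New prefix = 17 - 1 = 16
Supernet: 62.203.0.0/16


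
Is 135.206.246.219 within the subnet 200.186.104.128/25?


Subnet network: 200.186.104.128
Test IP AND mask: 135.206.246.128
No, 135.206.246.219 is not in 200.186.104.128/25


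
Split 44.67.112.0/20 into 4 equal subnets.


New prefix = 20 + 2 = 22
Each subnet has 1024 addresses
  44.67.112.0/22
  44.67.116.0/22
  44.67.120.0/22
  44.67.124.0/22
Subnets: 44.67.112.0/22, 44.67.116.0/22, 44.67.120.0/22, 44.67.124.0/22
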